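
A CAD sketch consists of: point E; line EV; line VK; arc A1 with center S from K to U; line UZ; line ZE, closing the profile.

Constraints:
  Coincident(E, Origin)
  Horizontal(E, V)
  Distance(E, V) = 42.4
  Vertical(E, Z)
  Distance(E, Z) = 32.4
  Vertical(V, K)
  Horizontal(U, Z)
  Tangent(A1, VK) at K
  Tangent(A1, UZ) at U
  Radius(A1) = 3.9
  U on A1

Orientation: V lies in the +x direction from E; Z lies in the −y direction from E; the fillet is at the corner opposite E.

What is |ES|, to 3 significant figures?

47.9

E is at the origin; EV is horizontal with |EV| = 42.4 and V on the +x side, so V = (42.4, 0.00). E and Z share the same x with |EZ| = 32.4 and Z on the −y side, so Z = (0.00, -32.4). The virtual corner opposite E is at (42.4, -32.4). Since A1 is tangent to VK there, SK ⟂ VK and tangency of A1 to UZ means the radius SU is perpendicular to UZ, with radius 3.9, so the center S sits 3.9 in from both sides at S = (38.5, -28.5). Then |ES| = |S − E| = 47.9.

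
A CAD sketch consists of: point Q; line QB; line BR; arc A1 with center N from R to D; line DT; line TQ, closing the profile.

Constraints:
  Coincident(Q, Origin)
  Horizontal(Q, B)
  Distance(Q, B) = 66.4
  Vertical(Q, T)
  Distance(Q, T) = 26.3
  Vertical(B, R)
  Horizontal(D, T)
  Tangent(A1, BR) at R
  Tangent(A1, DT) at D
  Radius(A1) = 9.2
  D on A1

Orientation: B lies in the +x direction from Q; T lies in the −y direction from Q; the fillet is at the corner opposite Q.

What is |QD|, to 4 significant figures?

62.96

Q is at the origin; Q and B share the same y with |QB| = 66.4 and B on the +x side, so B = (66.40, 0.000). QT is vertical with |QT| = 26.3 and T on the −y side, so T = (0.000, -26.30). The virtual corner opposite Q is at (66.40, -26.30). Since A1 is tangent to BR there, NR ⟂ BR and since A1 is tangent to DT there, ND ⟂ DT, with radius 9.2, so the center N sits 9.2 in from both sides at N = (57.20, -17.10). That places the tangent points at R = (66.40, -17.10) on BR and D = (57.20, -26.30) on DT. Then |QD| = |D − Q| = 62.96.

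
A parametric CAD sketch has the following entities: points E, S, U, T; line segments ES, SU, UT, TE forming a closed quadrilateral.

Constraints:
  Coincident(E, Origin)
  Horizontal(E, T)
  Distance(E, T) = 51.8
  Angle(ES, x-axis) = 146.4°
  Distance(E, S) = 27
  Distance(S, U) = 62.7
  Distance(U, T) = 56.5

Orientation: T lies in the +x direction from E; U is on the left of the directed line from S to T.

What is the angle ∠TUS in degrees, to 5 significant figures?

78.756°

E is at the origin; E and T share the same y with |ET| = 51.8 and T in +x, so T = (51.8, 0). ES runs at 146.4° with |ES| = 27.0, so S = (-22.489, 14.942). U is determined by |SU| = 62.7 and |UT| = 56.5 together: it lies at the intersection of circle(S, 62.7) and circle(T, 56.5). With |ST| = 75.777, the foot of the radical line on ST is 42.765 from S and the perpendicular offset is √(62.7² − 42.765²) = 45.853. Taking the left-of-ST solution: U = (28.477, 51.462).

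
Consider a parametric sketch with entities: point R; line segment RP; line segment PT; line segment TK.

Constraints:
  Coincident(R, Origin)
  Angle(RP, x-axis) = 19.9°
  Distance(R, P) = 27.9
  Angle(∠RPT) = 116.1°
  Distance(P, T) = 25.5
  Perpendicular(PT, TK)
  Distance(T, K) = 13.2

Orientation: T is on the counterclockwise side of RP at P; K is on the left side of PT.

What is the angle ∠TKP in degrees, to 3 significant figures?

62.6°

∠RPT = 116.1°, so PT runs at 19.9° + (180° − 116.1°) = 83.8° from the x-axis; with |PT| = 25.5, T = P + 25.5·(cos 83.8°, sin 83.8°) = (29.0, 34.8). PT ⟂ TK; with |TK| = 13.2 on the left of PT, K = T + 13.2·(-0.994, 0.108) = (15.9, 36.3). Then cos ∠TKP = KT·KP / (|KT||KP|), giving 62.6°.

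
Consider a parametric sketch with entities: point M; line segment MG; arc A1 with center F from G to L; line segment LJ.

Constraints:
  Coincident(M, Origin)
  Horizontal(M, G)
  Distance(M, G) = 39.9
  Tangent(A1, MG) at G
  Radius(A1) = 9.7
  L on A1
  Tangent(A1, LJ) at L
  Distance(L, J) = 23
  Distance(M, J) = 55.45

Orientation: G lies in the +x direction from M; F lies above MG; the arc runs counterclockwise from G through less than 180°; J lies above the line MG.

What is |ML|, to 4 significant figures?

50.76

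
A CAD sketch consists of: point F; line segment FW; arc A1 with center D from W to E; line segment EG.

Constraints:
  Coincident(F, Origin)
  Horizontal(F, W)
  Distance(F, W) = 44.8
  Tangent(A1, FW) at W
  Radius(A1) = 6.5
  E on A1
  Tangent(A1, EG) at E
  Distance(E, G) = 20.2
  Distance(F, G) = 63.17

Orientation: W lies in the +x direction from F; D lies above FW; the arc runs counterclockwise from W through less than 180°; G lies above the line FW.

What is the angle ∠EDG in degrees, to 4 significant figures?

72.16°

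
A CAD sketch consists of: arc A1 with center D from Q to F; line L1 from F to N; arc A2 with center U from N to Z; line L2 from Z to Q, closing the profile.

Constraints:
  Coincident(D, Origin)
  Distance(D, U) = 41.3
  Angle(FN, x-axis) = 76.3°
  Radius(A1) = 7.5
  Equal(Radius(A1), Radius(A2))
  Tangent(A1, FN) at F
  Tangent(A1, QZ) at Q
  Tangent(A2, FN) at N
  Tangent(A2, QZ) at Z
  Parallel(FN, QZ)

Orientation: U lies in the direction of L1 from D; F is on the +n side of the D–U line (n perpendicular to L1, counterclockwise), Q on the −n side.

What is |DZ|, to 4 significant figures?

41.98

The slot axis is L1's direction at 76.3°, so u = (cos 76.3°, sin 76.3°) = (0.2368, 0.9715) and n = (−sin 76.3°, cos 76.3°) = (-0.9715, 0.2368). D is at the origin and U lies 41.3 along u from D, so U = 41.3·u = (9.781, 40.12). Tangency of A1 to both parallel lines with radius 7.5 puts F and Q at D ± 7.5·n: F = (-7.287, 1.776), Q = (7.287, -1.776). Equal radii place N and Z the same way about U: N = U + 7.5·n = (2.495, 41.90), Z = U − 7.5·n = (17.07, 38.35). Then |DZ| = |Z − D| = 41.98.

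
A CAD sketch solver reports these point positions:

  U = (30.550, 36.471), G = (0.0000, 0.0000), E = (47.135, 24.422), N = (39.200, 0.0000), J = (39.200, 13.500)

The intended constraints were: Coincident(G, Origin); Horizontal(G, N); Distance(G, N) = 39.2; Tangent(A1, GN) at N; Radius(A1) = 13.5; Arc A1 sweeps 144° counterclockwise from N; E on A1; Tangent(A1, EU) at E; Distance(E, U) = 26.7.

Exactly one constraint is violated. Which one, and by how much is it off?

Distance(E, U) = 26.7 — off by 6.20.

G = (0.00, 0.00) ✓; G.y = 0.00, N.y = 0.00 ✓; |GN| = 39.20 ✓; ∠(JN, NG) = 90.00° ✓; |JN| = 13.50 ✓; bearing(J→E) − bearing(J→N) = 144.0° ✓; |JE| = 13.50 ✓; ∠(JE, EU) = 90.00° ✓; |EU| = 20.50 ✗.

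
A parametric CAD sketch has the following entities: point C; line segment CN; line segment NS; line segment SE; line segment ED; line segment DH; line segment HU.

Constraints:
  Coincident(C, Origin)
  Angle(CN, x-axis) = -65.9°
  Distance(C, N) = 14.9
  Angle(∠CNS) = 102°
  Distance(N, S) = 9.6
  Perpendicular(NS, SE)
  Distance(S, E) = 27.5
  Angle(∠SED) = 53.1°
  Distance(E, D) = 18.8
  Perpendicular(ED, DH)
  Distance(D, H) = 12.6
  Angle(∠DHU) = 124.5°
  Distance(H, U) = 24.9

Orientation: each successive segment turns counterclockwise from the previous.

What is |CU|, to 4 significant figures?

31.00

C is at the origin; CN runs at -65.9° with length 14.9, so N = (6.084, -13.60). ∠CNS = 102.0° gives NS at 12.10° from the x-axis; with |NS| = 9.6, S = (15.47, -11.59). The perpendicularity gives SE at right angles to NS, so SE runs at 102.1°; with |SE| = 27.5, E = (9.706, 15.30). ∠SED = 53.1° gives ED at -131.0° from the x-axis; with |ED| = 18.8, D = (-2.628, 1.112). The perpendicularity gives DH at right angles to ED, so DH runs at -41.00°; with |DH| = 12.6, H = (6.882, -7.155). ∠DHU = 124.5° gives HU at 14.50° from the x-axis; with |HU| = 24.9, U = (30.99, -0.9203). Then |CU| = |U − C| = 31.00.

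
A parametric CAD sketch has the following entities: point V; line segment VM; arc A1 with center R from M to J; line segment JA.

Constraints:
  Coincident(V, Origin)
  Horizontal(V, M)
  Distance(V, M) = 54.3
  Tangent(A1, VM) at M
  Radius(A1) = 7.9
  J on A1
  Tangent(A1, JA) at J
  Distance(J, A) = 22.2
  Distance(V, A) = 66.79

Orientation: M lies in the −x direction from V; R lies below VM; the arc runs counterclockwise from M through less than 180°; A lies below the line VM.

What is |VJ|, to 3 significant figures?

62.8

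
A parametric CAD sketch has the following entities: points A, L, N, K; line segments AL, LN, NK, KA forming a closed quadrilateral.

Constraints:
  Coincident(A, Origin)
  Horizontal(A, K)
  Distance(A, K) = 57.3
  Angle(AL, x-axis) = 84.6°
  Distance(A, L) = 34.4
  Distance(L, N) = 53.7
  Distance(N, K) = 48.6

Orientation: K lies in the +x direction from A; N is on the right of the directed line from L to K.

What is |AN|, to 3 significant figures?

22.4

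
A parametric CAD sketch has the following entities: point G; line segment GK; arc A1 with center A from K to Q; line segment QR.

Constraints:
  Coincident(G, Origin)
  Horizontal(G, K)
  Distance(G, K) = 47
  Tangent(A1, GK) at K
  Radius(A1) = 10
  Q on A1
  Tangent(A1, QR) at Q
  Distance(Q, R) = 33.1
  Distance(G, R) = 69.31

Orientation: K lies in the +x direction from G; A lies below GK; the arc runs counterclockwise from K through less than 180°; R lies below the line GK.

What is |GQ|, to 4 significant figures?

40.88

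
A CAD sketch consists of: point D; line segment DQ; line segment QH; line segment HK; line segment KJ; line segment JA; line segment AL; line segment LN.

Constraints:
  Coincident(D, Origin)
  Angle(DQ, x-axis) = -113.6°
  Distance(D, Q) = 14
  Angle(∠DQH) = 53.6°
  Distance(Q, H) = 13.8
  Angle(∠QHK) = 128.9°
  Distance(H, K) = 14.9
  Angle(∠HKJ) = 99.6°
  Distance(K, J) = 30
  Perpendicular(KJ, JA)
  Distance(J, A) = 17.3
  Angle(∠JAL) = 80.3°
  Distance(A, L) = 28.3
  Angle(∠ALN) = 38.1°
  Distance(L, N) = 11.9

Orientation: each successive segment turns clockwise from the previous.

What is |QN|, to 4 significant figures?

19.09

∠JAL = 80.3° gives AL at 158.8° from the x-axis; with |AL| = 28.3, L = (-7.577, 0.3233). ∠ALN = 38.1° gives LN at 16.90° from the x-axis; with |LN| = 11.9, N = (3.809, 3.783). Then |QN| = |N − Q| = 19.09.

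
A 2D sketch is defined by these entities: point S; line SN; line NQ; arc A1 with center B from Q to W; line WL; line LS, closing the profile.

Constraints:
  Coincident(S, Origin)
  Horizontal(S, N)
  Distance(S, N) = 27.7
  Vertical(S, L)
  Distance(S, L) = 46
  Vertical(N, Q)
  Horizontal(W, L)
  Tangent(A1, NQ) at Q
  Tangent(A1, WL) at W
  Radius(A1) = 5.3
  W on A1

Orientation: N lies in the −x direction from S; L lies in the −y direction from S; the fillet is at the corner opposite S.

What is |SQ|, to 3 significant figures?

49.2

S is at the origin; S and N share the same y with |SN| = 27.7 and N on the −x side, so N = (-27.7, 0.00). SL is vertical with |SL| = 46.0 and L on the −y side, so L = (0.00, -46.0). The virtual corner opposite S is at (-27.7, -46.0). The tangent condition forces BQ to be normal to NQ and the tangent condition forces BW to be normal to WL, with radius 5.3, so the center B sits 5.3 in from both sides at B = (-22.4, -40.7). That places the tangent points at Q = (-27.7, -40.7) on NQ and W = (-22.4, -46.0) on WL. Then |SQ| = |Q − S| = 49.2.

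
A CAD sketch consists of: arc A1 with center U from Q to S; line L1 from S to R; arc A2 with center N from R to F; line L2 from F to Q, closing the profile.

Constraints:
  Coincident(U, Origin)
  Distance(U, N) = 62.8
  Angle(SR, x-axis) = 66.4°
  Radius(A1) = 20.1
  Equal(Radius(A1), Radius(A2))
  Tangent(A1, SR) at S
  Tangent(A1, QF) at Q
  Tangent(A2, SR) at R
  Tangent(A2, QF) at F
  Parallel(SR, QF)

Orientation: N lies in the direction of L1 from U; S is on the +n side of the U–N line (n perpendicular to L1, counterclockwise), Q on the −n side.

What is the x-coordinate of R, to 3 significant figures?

6.72

Tangency of A1 to both parallel lines with radius 20.1 puts S and Q at U ± 20.1·n: S = (-18.4, 8.05), Q = (18.4, -8.05). Equal radii place R and F the same way about N: R = N + 20.1·n = (6.72, 65.6), F = N − 20.1·n = (43.6, 49.5). So R.x = 6.72.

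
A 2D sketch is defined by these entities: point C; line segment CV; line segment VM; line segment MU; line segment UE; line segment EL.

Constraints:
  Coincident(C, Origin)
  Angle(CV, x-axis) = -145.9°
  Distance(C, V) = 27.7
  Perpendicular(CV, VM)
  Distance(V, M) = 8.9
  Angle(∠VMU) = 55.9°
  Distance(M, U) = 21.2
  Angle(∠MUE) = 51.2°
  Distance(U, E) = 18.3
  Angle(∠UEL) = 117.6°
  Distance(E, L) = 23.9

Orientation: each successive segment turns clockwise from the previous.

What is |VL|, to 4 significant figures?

18.84

∠MUE = 51.2° gives UE at -128.8° from the x-axis; with |UE| = 18.3, E = (-18.19, -22.42). ∠UEL = 117.6° gives EL at 168.8° from the x-axis; with |EL| = 23.9, L = (-41.64, -17.78). Then |VL| = |L − V| = 18.84.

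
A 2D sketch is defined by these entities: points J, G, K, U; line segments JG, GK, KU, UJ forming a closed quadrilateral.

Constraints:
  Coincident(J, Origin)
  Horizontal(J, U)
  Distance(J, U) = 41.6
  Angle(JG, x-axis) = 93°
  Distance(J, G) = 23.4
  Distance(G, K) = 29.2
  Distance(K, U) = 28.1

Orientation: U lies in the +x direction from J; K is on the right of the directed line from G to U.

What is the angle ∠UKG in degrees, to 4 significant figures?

116.7°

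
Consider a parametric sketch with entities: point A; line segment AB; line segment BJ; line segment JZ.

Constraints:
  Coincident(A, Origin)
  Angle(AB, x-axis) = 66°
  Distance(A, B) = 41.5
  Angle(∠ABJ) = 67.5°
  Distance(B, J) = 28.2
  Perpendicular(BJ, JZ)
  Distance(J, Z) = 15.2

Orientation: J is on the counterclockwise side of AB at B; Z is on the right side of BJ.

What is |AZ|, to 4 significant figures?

54.94

A is at the origin; AB runs at 66.0° with length 41.5, so B = 41.5·(cos 66.0°, sin 66.0°) = (16.88, 37.91). ∠ABJ = 67.5°, so BJ runs at 66.0° + (180° − 67.5°) = 178.5° from the x-axis; with |BJ| = 28.2, J = B + 28.2·(cos 178.5°, sin 178.5°) = (-11.31, 38.65). BJ is perpendicular to JZ; with |JZ| = 15.2 on the right of BJ, Z = J + 15.2·(0.02618, 0.9997) = (-10.91, 53.85). Then |AZ| = |Z − A| = 54.94.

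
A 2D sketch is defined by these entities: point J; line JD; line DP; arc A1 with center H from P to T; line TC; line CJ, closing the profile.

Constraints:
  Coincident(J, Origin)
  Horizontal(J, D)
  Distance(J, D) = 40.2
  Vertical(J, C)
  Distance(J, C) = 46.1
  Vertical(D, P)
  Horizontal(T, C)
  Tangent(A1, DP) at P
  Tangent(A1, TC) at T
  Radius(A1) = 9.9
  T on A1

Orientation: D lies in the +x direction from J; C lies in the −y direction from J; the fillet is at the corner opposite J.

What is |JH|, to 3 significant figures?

47.2

J is at the origin; J and D share the same y with |JD| = 40.2 and D on the +x side, so D = (40.2, 0.00). J and C share the same x with |JC| = 46.1 and C on the −y side, so C = (0.00, -46.1). The virtual corner opposite J is at (40.2, -46.1). Since A1 is tangent to DP there, HP ⟂ DP and the tangent condition forces HT to be normal to TC, with radius 9.9, so the center H sits 9.9 in from both sides at H = (30.3, -36.2). Then |JH| = |H − J| = 47.2.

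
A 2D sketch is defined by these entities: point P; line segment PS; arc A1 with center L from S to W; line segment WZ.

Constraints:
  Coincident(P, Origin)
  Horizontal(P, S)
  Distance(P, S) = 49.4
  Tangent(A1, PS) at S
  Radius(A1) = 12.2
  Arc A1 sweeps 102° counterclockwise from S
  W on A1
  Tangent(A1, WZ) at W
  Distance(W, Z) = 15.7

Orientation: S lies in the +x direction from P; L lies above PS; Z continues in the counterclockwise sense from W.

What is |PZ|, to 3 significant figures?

65.4

P is at the origin; P and S share the same y with |PS| = 49.4 and S on the +x side, so S = (49.4, 0.00). Tangency of A1 to PS means the radius LS is perpendicular to PS, so L = S + (0, 12.2) = (49.4, 12.2). On A1, S sits at bearing -90° from L; a 102° counterclockwise sweep puts W at bearing 12°, so W = L + 12.2·(cos 12°, sin 12°) = (61.3, 14.7). Since A1 is tangent to WZ there, LW ⟂ WZ, so WZ runs along (−sin 12°, cos 12°); with |WZ| = 15.7, Z = (58.1, 30.1). Then |PZ| = |Z − P| = 65.4.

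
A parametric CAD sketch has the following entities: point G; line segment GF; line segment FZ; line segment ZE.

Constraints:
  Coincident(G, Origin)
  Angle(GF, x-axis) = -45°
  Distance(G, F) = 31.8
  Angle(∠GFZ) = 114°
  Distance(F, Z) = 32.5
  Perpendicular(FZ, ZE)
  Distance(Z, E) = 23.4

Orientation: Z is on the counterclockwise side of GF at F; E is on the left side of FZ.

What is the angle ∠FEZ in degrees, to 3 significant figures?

54.2°

∠GFZ = 114.0°, so FZ runs at -45.0° + (180° − 114.0°) = 21.0° from the x-axis; with |FZ| = 32.5, Z = F + 32.5·(cos 21.0°, sin 21.0°) = (52.8, -10.8). FZ is perpendicular to ZE; with |ZE| = 23.4 on the left of FZ, E = Z + 23.4·(-0.358, 0.934) = (44.4, 11.0). Then cos ∠FEZ = EF·EZ / (|EF||EZ|), giving 54.2°.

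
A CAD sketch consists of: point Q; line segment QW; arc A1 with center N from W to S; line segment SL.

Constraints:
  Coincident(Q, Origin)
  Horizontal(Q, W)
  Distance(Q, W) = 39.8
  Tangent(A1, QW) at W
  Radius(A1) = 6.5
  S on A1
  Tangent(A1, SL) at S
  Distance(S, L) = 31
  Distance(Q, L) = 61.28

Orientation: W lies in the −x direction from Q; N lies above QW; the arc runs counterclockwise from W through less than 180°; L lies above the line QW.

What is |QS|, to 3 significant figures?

35.4

Q is at the origin; QW is horizontal with |QW| = 39.8 and W on the −x side, so W = (-39.8, 0.00). Tangency of A1 to QW means the radius NW is perpendicular to QW, so N = W + (0, 6.5) = (-39.8, 6.50). Since NS ⟂ SL (tangency), |NL| = √(6.5² + 31.0²) = 31.7 regardless of where S sits on A1. So L lies on both circle(Q, 61.28) and circle(N, 31.7); the above-QW intersection is L = (-49.0, 36.8). S is the foot of the tangent from L: S = (-34.1, 9.62).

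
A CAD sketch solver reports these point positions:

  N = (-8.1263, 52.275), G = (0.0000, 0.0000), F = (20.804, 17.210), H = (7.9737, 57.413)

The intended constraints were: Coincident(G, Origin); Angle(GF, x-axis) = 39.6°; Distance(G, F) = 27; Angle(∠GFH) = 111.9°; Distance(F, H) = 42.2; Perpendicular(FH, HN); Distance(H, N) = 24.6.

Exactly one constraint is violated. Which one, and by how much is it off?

Distance(H, N) = 24.6 — off by 7.70.

G = (0.00, 0.00) ✓; GF at 39.60° ✓; |GF| = 27.00 ✓; ∠GFH = 111.9° ✓; |FH| = 42.20 ✓; ∠(FH, HN) = 90.00° ✓; |HN| = 16.90 ✗.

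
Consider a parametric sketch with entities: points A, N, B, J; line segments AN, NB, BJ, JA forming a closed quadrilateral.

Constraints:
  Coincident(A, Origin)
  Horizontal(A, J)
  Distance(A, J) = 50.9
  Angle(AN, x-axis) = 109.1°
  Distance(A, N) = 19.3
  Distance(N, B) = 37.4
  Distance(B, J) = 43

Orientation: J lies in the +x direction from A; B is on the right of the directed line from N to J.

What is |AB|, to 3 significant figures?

18.5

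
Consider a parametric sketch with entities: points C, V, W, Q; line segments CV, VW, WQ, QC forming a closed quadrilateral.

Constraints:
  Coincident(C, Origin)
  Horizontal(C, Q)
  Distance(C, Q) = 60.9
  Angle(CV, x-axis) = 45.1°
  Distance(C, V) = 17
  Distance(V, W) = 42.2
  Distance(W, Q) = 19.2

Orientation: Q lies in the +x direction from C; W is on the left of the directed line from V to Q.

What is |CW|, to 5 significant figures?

56.680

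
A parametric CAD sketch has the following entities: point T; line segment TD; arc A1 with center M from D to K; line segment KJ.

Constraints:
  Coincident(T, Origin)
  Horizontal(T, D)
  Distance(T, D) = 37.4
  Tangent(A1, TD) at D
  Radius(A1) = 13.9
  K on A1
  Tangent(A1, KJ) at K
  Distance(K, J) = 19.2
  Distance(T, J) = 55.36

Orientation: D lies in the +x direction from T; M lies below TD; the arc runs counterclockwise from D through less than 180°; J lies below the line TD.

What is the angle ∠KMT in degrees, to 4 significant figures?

64.69°

Checks: |MK| = 13.90 ✓; ∠(MK, KJ) = 90.00° ✓; |KJ| = 19.20 ✓; |TJ| = 55.36 ✓.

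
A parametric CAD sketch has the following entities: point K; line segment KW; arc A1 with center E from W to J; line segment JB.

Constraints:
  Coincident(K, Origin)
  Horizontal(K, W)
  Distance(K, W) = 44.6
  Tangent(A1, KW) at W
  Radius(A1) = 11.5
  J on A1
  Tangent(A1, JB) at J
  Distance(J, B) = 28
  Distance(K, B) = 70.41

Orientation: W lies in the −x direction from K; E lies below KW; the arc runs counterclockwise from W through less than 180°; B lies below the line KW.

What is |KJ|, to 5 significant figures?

56.933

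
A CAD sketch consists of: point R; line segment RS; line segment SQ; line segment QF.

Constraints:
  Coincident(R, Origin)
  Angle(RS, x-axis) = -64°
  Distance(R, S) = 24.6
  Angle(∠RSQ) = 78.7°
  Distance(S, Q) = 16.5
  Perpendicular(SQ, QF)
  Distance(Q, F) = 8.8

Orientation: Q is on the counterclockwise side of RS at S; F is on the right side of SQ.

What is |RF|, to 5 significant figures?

34.933

∠RSQ = 78.7°, so SQ runs at -64.0° + (180° − 78.7°) = 37.300° from the x-axis; with |SQ| = 16.5, Q = S + 16.5·(cos 37.300°, sin 37.300°) = (23.909, -12.112). SQ is perpendicular to QF; with |QF| = 8.8 on the right of SQ, F = Q + 8.8·(0.60599, -0.79547) = (29.242, -19.112). Then |RF| = |F − R| = 34.933.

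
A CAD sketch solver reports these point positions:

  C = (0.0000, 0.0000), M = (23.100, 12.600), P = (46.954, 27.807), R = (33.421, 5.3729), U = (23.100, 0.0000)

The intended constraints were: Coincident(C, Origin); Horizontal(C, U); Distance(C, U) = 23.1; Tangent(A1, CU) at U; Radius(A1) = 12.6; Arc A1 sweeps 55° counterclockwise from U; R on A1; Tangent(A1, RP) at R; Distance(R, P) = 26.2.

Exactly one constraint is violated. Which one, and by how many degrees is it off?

Tangent(A1, RP) at R — off by 3.90°.

C = (0.00, 0.00) ✓; C.y = 0.00, U.y = 0.00 ✓; |CU| = 23.10 ✓; ∠(MU, UC) = 90.00° ✓; |MU| = 12.60 ✓; bearing(M→R) − bearing(M→U) = 55.00° ✓; |MR| = 12.60 ✓; ∠(MR, RP) = 86.10° ✗; |RP| = 26.20 ✓.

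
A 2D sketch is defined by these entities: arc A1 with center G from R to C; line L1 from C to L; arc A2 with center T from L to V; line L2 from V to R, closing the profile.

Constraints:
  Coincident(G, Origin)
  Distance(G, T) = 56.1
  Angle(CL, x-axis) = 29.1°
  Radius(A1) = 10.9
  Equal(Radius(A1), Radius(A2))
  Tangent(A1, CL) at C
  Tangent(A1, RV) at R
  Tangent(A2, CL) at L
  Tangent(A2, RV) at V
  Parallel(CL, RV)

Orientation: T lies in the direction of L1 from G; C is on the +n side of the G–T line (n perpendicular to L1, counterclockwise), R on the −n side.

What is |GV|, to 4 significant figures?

57.15

Tangency of A1 to both parallel lines with radius 10.9 puts C and R at G ± 10.9·n: C = (-5.301, 9.524), R = (5.301, -9.524). Equal radii place L and V the same way about T: L = T + 10.9·n = (43.72, 36.81), V = T − 10.9·n = (54.32, 17.76). Then |GV| = |V − G| = 57.15.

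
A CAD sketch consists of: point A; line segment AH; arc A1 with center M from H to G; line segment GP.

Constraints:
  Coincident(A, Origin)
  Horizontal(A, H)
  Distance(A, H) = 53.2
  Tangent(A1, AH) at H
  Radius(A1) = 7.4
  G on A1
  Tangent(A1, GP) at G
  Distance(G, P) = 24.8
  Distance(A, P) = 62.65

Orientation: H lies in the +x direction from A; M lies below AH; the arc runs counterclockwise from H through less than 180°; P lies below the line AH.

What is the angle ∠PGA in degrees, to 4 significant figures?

118.0°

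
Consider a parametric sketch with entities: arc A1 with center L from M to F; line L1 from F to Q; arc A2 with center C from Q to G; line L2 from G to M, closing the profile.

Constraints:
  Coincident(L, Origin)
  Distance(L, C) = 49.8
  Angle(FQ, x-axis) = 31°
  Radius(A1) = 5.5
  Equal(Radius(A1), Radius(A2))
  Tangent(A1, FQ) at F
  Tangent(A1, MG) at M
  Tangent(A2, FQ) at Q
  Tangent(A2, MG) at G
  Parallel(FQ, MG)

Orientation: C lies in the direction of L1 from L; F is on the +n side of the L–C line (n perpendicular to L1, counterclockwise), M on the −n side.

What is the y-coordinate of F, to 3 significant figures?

4.71

The slot axis is L1's direction at 31.0°, so u = (cos 31.0°, sin 31.0°) = (0.857, 0.515) and n = (−sin 31.0°, cos 31.0°) = (-0.515, 0.857). L is at the origin and C lies 49.8 along u from L, so C = 49.8·u = (42.7, 25.6). Tangency of A1 to both parallel lines with radius 5.5 puts F and M at L ± 5.5·n: F = (-2.83, 4.71), M = (2.83, -4.71). So F.y = 4.71.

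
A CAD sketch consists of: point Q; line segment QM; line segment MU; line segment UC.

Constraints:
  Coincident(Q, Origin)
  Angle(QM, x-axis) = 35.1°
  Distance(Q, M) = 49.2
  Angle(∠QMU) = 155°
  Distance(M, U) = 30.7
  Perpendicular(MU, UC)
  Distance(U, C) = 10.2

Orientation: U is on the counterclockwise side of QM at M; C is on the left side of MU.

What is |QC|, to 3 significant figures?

76.0

∠QMU = 155.0°, so MU runs at 35.1° + (180° − 155.0°) = 60.1° from the x-axis; with |MU| = 30.7, U = M + 30.7·(cos 60.1°, sin 60.1°) = (55.6, 54.9). MU ⟂ UC; with |UC| = 10.2 on the left of MU, C = U + 10.2·(-0.867, 0.498) = (46.7, 60.0). Then |QC| = |C − Q| = 76.0.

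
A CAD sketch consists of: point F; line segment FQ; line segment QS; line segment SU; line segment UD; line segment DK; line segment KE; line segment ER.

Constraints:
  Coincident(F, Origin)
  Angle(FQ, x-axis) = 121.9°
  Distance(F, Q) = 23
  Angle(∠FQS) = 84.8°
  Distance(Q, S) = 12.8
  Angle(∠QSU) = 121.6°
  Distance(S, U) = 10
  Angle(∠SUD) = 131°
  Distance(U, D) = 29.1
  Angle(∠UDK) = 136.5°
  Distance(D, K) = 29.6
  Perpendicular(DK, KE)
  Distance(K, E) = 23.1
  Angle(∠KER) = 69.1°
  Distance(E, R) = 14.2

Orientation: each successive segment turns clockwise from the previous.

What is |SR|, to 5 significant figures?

38.900

F is at the origin; FQ runs at 121.9° with length 23.0, so Q = (-12.154, 19.526). ∠FQS = 84.8° gives QS at 26.700° from the x-axis; with |QS| = 12.8, S = (-0.71893, 25.278). ∠QSU = 121.6° gives SU at -31.700° from the x-axis; with |SU| = 10.0, U = (7.7892, 20.023). ∠SUD = 131.0° gives UD at -80.700° from the x-axis; with |UD| = 29.1, D = (12.492, -8.6946). ∠UDK = 136.5° gives DK at -124.20° from the x-axis; with |DK| = 29.6, K = (-4.1458, -33.176). The perpendicularity gives KE at right angles to DK, so KE runs at 145.80°; with |KE| = 23.1, E = (-23.251, -20.192). ∠KER = 69.1° gives ER at 34.900° from the x-axis; with |ER| = 14.2, R = (-11.605, -12.068). Then |SR| = |R − S| = 38.900.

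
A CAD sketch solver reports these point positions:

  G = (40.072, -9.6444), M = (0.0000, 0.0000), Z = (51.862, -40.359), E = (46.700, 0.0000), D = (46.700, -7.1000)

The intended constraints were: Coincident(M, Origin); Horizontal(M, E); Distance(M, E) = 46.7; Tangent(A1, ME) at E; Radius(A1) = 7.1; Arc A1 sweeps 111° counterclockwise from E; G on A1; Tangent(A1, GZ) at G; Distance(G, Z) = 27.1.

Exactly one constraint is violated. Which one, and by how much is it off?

Distance(G, Z) = 27.1 — off by 5.80.

M = (0.00, 0.00) ✓; M.y = 0.00, E.y = 0.00 ✓; |ME| = 46.70 ✓; ∠(DE, EM) = 90.00° ✓; |DE| = 7.100 ✓; bearing(D→G) − bearing(D→E) = 111.0° ✓; |DG| = 7.100 ✓; ∠(DG, GZ) = 90.00° ✓; |GZ| = 32.90 ✗.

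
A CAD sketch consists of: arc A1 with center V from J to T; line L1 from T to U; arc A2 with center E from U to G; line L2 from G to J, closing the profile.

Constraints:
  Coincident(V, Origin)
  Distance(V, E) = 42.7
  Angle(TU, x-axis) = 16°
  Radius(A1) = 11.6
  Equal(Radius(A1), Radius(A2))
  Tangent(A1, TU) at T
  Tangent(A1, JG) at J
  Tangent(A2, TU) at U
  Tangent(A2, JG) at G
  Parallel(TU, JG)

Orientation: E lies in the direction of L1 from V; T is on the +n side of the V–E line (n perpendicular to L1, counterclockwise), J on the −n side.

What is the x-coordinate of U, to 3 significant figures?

37.8

The slot axis is L1's direction at 16.0°, so u = (cos 16.0°, sin 16.0°) = (0.961, 0.276) and n = (−sin 16.0°, cos 16.0°) = (-0.276, 0.961). V is at the origin and E lies 42.7 along u from V, so E = 42.7·u = (41.0, 11.8). Tangency of A1 to both parallel lines with radius 11.6 puts T and J at V ± 11.6·n: T = (-3.20, 11.2), J = (3.20, -11.2). Equal radii place U and G the same way about E: U = E + 11.6·n = (37.8, 22.9), G = E − 11.6·n = (44.2, 0.619). So U.x = 37.8.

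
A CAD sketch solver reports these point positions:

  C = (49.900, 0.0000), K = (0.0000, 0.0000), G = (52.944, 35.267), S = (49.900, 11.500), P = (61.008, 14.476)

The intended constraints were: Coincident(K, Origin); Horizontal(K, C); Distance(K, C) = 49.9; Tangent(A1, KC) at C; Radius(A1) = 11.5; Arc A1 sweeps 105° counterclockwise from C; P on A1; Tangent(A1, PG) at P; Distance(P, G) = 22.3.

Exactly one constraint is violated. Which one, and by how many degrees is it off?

Tangent(A1, PG) at P — off by 6.20°.

K = (0.00, 0.00) ✓; K.y = 0.00, C.y = 0.00 ✓; |KC| = 49.90 ✓; ∠(SC, CK) = 90.00° ✓; |SC| = 11.50 ✓; bearing(S→P) − bearing(S→C) = 105.0° ✓; |SP| = 11.50 ✓; ∠(SP, PG) = 83.80° ✗; |PG| = 22.30 ✓.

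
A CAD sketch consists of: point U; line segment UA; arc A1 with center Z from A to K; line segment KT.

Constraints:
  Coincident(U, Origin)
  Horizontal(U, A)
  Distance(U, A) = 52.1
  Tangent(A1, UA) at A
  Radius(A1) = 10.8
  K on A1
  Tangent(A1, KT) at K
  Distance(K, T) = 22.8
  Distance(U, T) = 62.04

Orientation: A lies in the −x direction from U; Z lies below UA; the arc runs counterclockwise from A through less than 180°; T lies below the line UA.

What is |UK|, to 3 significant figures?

63.6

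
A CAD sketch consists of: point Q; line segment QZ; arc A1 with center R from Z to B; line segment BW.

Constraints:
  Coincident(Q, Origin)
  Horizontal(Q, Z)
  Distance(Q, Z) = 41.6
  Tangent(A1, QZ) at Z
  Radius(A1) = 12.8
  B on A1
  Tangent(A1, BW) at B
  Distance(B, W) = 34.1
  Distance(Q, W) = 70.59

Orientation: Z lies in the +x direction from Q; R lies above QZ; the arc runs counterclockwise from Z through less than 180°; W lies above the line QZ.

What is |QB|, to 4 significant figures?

56.06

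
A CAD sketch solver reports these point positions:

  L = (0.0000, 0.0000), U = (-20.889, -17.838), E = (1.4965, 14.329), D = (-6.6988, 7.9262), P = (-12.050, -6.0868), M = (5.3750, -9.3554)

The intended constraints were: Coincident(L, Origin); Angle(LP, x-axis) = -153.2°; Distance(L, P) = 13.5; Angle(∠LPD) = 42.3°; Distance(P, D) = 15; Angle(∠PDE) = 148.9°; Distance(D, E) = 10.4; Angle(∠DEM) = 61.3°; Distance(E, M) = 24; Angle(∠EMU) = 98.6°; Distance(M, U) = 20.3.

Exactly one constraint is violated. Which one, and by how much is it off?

Distance(M, U) = 20.3 — off by 7.30.

L = (0.00, 0.00) ✓; LP at -153.2° ✓; |LP| = 13.50 ✓; ∠LPD = 42.30° ✓; |PD| = 15.00 ✓; ∠PDE = 148.9° ✓; |DE| = 10.40 ✓; ∠DEM = 61.30° ✓; |EM| = 24.00 ✓; ∠EMU = 98.60° ✓; |MU| = 27.60 ✗.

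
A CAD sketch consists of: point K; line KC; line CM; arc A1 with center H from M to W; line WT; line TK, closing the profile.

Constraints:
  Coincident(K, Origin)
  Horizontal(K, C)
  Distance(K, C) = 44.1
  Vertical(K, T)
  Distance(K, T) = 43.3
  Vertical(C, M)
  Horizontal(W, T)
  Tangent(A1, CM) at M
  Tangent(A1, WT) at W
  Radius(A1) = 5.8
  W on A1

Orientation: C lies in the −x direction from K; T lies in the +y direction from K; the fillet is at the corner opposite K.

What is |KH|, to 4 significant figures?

53.60

K is at the origin; KC is horizontal with |KC| = 44.1 and C on the −x side, so C = (-44.10, 0.000). KT is vertical with |KT| = 43.3 and T on the +y side, so T = (0.000, 43.30). The virtual corner opposite K is at (-44.10, 43.30). Tangency of A1 to CM means the radius HM is perpendicular to CM and the tangent condition forces HW to be normal to WT, with radius 5.8, so the center H sits 5.8 in from both sides at H = (-38.30, 37.50). Then |KH| = |H − K| = 53.60.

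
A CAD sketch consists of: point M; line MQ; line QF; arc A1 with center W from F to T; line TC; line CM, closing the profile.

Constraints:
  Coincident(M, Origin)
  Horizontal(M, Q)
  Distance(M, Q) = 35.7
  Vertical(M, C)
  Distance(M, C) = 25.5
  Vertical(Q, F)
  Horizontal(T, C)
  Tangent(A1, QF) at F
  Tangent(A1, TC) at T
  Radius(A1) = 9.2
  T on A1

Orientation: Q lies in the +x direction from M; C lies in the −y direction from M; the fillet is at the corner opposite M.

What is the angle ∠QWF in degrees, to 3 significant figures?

60.6°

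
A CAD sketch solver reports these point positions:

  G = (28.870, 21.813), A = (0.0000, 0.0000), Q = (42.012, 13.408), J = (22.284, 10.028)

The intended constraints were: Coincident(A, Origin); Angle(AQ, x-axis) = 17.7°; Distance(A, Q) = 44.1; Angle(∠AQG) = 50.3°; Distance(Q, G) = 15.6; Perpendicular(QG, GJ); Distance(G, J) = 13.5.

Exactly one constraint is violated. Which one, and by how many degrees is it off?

Perpendicular(QG, GJ) — off by 3.40°.

A = (0.00, 0.00) ✓; AQ at 17.70° ✓; |AQ| = 44.10 ✓; ∠AQG = 50.30° ✓; |QG| = 15.60 ✓; ∠(QG, GJ) = 93.40° ✗; |GJ| = 13.50 ✓.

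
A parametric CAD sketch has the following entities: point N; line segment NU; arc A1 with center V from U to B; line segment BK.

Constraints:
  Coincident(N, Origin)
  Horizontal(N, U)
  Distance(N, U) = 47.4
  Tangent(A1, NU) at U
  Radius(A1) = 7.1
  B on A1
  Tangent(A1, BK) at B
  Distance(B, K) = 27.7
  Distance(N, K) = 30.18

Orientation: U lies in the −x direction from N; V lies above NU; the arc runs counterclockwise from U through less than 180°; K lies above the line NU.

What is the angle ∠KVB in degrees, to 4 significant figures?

75.62°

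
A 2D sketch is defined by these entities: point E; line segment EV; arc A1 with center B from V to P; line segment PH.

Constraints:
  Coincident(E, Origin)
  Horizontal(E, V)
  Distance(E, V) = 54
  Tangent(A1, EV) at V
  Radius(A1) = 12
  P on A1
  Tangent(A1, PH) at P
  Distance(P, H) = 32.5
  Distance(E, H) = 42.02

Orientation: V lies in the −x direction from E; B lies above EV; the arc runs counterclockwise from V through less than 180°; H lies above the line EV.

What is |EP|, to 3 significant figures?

44.3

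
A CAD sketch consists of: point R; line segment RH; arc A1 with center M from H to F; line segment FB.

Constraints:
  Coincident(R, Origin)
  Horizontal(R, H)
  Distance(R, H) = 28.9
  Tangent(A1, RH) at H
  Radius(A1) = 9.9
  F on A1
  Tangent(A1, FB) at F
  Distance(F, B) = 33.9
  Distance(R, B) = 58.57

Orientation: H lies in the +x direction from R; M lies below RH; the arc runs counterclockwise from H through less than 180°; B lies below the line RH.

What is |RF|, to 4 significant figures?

25.62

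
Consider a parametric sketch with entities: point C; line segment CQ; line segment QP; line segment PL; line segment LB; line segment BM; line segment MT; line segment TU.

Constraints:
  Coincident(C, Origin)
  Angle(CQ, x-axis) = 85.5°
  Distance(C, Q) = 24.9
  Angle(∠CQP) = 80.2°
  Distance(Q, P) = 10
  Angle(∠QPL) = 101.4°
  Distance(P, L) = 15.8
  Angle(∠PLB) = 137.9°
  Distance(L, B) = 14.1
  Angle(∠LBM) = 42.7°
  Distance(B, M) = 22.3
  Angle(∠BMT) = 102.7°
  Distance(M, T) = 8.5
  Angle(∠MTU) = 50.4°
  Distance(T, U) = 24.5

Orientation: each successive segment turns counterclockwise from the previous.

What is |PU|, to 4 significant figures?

26.93

∠BMT = 102.7° gives MT at 160.6° from the x-axis; with |MT| = 8.5, T = (-6.810, 21.75). ∠MTU = 50.4° gives TU at -69.80° from the x-axis; with |TU| = 24.5, U = (1.649, -1.240). Then |PU| = |U − P| = 26.93.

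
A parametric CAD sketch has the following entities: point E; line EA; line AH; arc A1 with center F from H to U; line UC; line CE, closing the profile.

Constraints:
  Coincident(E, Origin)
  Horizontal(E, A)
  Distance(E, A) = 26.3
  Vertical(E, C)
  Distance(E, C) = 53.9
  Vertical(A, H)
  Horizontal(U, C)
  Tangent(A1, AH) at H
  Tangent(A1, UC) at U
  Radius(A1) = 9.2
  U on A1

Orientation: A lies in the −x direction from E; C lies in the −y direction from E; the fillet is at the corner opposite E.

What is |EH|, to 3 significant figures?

51.9

E is at the origin; E and A share the same y with |EA| = 26.3 and A on the −x side, so A = (-26.3, 0.00). E and C share the same x with |EC| = 53.9 and C on the −y side, so C = (0.00, -53.9). The virtual corner opposite E is at (-26.3, -53.9). The tangent condition forces FH to be normal to AH and the tangent condition forces FU to be normal to UC, with radius 9.2, so the center F sits 9.2 in from both sides at F = (-17.1, -44.7). That places the tangent points at H = (-26.3, -44.7) on AH and U = (-17.1, -53.9) on UC. Then |EH| = |H − E| = 51.9.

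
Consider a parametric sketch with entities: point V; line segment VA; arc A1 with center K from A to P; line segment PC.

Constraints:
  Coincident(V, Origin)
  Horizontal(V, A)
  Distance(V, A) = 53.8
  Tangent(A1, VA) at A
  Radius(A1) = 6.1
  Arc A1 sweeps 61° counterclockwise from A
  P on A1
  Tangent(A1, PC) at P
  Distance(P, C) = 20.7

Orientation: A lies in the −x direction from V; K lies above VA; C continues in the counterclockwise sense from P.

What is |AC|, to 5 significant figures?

26.224

V is at the origin; V and A share the same y with |VA| = 53.8 and A on the −x side, so A = (-53.800, 0.0000). The tangent condition forces KA to be normal to VA, so K = A + (0, 6.1) = (-53.800, 6.1000). On A1, A sits at bearing -90° from K; a 61° counterclockwise sweep puts P at bearing -29°, so P = K + 6.1·(cos -29°, sin -29°) = (-48.465, 3.1427). A1 meets PC tangentially, so KP is at right angles to PC, so PC runs along (−sin -29°, cos -29°); with |PC| = 20.7, C = (-38.429, 21.247). Then |AC| = |C − A| = 26.224.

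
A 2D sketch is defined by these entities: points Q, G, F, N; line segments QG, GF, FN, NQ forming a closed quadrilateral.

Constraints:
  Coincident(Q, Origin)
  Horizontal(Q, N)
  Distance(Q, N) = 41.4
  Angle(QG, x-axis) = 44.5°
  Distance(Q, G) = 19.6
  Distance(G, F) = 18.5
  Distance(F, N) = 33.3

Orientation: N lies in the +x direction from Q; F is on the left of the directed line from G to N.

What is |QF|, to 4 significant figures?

37.95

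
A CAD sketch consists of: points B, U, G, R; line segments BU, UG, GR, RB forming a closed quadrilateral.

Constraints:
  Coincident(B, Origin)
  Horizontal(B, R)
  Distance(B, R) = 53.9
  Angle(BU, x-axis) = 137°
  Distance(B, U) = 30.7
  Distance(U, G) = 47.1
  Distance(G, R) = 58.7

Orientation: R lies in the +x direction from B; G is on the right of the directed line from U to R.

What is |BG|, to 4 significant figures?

20.98

Checks: |UG| = 47.10 ✓; |GR| = 58.70 ✓.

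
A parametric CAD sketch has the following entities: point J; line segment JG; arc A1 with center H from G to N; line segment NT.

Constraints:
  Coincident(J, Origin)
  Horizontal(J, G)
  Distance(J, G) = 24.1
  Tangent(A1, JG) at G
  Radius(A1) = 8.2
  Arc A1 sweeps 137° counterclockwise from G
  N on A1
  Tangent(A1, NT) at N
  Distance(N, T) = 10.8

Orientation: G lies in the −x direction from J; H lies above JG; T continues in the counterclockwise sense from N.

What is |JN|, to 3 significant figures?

23.3

Tangency of A1 to JG means the radius HG is perpendicular to JG, so H = G + (0, 8.2) = (-24.1, 8.20). On A1, G sits at bearing -90° from H; a 137° counterclockwise sweep puts N at bearing 47°, so N = H + 8.2·(cos 47°, sin 47°) = (-18.5, 14.2). Then |JN| = |N − J| = 23.3.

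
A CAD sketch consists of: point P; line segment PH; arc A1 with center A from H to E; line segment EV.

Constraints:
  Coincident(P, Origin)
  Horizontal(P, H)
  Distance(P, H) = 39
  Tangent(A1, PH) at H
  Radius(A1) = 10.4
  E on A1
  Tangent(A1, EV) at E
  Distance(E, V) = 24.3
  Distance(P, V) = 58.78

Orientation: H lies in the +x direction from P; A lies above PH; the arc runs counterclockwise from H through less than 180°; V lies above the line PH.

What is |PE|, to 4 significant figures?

50.67

P is at the origin; PH is horizontal with |PH| = 39.0 and H on the +x side, so H = (39.00, 0.000). A1 meets PH tangentially, so AH is at right angles to PH, so A = H + (0, 10.4) = (39.00, 10.40). Since AE ⟂ EV (tangency), |AV| = √(10.4² + 24.3²) = 26.43 regardless of where E sits on A1. So V lies on both circle(P, 58.78) and circle(A, 26.43); the above-PH intersection is V = (46.71, 35.68). E is the foot of the tangent from V: E = (49.34, 11.53).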